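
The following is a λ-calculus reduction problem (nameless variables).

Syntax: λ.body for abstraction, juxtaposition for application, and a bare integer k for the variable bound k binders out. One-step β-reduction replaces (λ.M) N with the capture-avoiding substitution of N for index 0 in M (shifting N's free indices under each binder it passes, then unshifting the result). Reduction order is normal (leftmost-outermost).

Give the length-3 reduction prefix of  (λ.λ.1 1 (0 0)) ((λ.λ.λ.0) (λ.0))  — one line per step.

  start: (λ.λ.1 1 (0 0)) ((λ.λ.λ.0) (λ.0))
  →1  λ.(λ.λ.λ.0) (λ.0) ((λ.λ.λ.0) (λ.0)) (0 0)
  →2  λ.(λ.λ.0) ((λ.λ.λ.0) (λ.0)) (0 0)
  →3  λ.(λ.0) (0 0)

Answer: after 3 steps: λ.(λ.0) (0 0)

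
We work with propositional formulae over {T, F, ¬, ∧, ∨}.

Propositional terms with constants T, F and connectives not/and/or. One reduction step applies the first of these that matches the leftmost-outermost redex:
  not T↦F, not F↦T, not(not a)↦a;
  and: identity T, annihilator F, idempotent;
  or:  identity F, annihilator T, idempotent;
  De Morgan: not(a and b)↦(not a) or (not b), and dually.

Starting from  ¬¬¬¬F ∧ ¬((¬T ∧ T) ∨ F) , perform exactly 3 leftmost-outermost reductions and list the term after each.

  start: ¬¬¬¬F ∧ ¬((¬T ∧ T) ∨ F)
  step 1: ¬¬F ∧ ¬((¬T ∧ T) ∨ F)
  step 2: F ∧ ¬((¬T ∧ T) ∨ F)
  step 3: F

Answer: after 3 steps: F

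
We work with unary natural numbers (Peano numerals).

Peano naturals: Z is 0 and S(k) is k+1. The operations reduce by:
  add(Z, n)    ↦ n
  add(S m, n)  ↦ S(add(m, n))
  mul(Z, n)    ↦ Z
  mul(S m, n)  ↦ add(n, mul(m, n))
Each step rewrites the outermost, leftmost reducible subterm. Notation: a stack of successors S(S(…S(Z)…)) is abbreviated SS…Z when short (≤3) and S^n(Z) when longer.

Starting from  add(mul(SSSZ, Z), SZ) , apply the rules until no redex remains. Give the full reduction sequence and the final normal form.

  start: add(mul(SSSZ, Z), SZ)
  [1] add(add(Z, mul(SSZ, Z)), SZ)
  [2] add(mul(SSZ, Z), SZ)
  [3] add(add(Z, mul(SZ, Z)), SZ)
  [4] add(mul(SZ, Z), SZ)
  [5] add(add(Z, mul(Z, Z)), SZ)
  [6] add(mul(Z, Z), SZ)
  [7] add(Z, SZ)
  [8] SZ

Answer: normal form = SZ  (in 8 steps)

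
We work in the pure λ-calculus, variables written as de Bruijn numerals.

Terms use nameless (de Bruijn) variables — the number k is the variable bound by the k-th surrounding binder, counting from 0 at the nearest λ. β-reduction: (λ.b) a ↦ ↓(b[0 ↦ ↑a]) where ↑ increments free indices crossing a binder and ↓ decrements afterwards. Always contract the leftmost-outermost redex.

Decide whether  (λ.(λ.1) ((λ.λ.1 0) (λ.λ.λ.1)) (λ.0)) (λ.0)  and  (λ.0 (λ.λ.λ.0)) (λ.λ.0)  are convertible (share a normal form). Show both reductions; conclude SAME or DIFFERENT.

Term A:
  start: (λ.(λ.1) ((λ.λ.1 0) (λ.λ.λ.1)) (λ.0)) (λ.0)
  step 1: (λ.λ.0) ((λ.λ.1 0) (λ.λ.λ.1)) (λ.0)
  step 2: (λ.0) (λ.0)
  step 3: λ.0

Term B:
  start: (λ.0 (λ.λ.λ.0)) (λ.λ.0)
  step 1: (λ.λ.0) (λ.λ.λ.0)
  step 2: λ.0

Answer: SAME — A ⇓ λ.0, B ⇓ λ.0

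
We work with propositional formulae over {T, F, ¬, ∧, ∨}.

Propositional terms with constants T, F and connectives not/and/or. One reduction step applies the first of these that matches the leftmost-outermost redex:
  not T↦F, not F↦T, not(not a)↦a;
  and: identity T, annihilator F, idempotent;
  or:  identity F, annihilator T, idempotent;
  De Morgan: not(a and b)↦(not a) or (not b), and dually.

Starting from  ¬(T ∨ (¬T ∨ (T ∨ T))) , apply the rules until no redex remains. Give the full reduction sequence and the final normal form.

  start: ¬(T ∨ (¬T ∨ (T ∨ T)))
  step 1: ¬T ∧ ¬(¬T ∨ (T ∨ T))
  step 2: F ∧ ¬(¬T ∨ (T ∨ T))
  step 3: F

Answer: normal form = F  (in 3 steps)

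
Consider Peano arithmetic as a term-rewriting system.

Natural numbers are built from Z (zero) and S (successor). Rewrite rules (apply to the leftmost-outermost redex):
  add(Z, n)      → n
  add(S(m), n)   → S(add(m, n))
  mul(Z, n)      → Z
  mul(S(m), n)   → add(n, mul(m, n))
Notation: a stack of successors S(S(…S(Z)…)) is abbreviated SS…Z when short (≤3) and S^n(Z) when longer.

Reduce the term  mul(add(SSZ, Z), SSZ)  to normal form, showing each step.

  start: mul(add(SSZ, Z), SSZ)
  [1] mul(S(add(SZ, Z)), SSZ)
  [2] add(SSZ, mul(add(SZ, Z), SSZ))
  [3] S(add(SZ, mul(add(SZ, Z), SSZ)))
  [4] S(S(add(Z, mul(add(SZ, Z), SSZ))))
  [5] S(S(mul(add(SZ, Z), SSZ)))
  [6] S(S(mul(S(add(Z, Z)), SSZ)))
  [7] S(S(add(SSZ, mul(add(Z, Z), SSZ))))
  [8] S(S(S(add(SZ, mul(add(Z, Z), SSZ)))))
  [9] S(S(S(S(add(Z, mul(add(Z, Z), SSZ))))))
  [10] S(S(S(S(mul(add(Z, Z), SSZ)))))
  [11] S(S(S(S(mul(Z, SSZ)))))
  [12] S^4(Z)

Answer: normal form = S^4(Z)  (in 12 steps)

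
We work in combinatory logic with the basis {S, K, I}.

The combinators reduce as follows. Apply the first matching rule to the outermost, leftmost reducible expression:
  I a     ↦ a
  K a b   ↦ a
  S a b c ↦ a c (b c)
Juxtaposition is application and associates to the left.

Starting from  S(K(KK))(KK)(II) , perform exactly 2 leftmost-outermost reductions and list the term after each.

Answer: after 2 steps: KK(KK(II))

Working:
  start: S(K(KK))(KK)(II)
  [1] K(KK)(II)(KK(II))
  [2] KK(KK(II))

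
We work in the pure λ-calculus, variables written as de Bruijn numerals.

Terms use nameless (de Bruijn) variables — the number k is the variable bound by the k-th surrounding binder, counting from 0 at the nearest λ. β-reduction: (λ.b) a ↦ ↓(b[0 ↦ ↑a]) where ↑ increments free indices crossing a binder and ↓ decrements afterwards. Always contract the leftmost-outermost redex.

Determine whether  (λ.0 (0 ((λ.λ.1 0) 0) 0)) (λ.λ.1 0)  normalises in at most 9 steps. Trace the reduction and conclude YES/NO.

  start: (λ.0 (0 ((λ.λ.1 0) 0) 0)) (λ.λ.1 0)
  step 1: (λ.λ.1 0) ((λ.λ.1 0) ((λ.λ.1 0) (λ.λ.1 0)) (λ.λ.1 0))
  step 2: λ.(λ.λ.1 0) ((λ.λ.1 0) (λ.λ.1 0)) (λ.λ.1 0) 0
  step 3: λ.(λ.(λ.λ.1 0) (λ.λ.1 0) 0) (λ.λ.1 0) 0
  step 4: λ.(λ.λ.1 0) (λ.λ.1 0) (λ.λ.1 0) 0
  step 5: λ.(λ.(λ.λ.1 0) 0) (λ.λ.1 0) 0
  step 6: λ.(λ.λ.1 0) (λ.λ.1 0) 0
  step 7: λ.(λ.(λ.λ.1 0) 0) 0
  step 8: λ.(λ.λ.1 0) 0
  step 9: λ.λ.1 0

Answer: YES — reaches normal form λ.λ.1 0 in 9 ≤ 9 steps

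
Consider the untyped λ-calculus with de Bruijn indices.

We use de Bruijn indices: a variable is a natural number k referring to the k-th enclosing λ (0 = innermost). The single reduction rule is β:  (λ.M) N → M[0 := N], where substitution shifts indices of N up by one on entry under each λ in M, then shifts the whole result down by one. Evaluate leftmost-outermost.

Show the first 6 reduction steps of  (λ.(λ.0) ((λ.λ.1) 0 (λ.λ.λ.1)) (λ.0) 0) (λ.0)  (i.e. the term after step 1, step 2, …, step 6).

  start: (λ.(λ.0) ((λ.λ.1) 0 (λ.λ.λ.1)) (λ.0) 0) (λ.0)
  step 1: (λ.0) ((λ.λ.1) (λ.0) (λ.λ.λ.1)) (λ.0) (λ.0)
  step 2: (λ.λ.1) (λ.0) (λ.λ.λ.1) (λ.0) (λ.0)
  step 3: (λ.λ.0) (λ.λ.λ.1) (λ.0) (λ.0)
  step 4: (λ.0) (λ.0) (λ.0)
  step 5: (λ.0) (λ.0)
  step 6: λ.0

Answer: after 6 steps: λ.0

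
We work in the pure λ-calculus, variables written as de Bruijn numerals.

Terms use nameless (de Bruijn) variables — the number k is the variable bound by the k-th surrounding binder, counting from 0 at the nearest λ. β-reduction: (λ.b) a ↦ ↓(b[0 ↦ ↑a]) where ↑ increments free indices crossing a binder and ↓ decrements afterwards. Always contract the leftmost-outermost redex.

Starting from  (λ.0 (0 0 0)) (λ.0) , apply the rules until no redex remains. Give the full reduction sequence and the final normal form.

Answer: normal form = λ.0  (in 4 steps)

Derivation:
  start: (λ.0 (0 0 0)) (λ.0)
  [1] (λ.0) ((λ.0) (λ.0) (λ.0))
  [2] (λ.0) (λ.0) (λ.0)
  [3] (λ.0) (λ.0)
  [4] λ.0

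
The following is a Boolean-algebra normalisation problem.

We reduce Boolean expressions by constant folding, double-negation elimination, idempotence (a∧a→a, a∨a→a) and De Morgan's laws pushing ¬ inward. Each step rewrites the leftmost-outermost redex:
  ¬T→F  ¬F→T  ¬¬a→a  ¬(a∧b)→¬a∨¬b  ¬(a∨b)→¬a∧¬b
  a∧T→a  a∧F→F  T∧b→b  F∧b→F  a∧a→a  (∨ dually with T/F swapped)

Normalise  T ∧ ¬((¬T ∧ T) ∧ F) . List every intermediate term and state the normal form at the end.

Answer: normal form = T  (in 6 steps)

Working:
  start: T ∧ ¬((¬T ∧ T) ∧ F)
  step 1: ¬((¬T ∧ T) ∧ F)
  step 2: ¬(¬T ∧ T) ∨ ¬F
  step 3: (¬¬T ∨ ¬T) ∨ ¬F
  step 4: (T ∨ ¬T) ∨ ¬F
  step 5: T ∨ ¬F
  step 6: T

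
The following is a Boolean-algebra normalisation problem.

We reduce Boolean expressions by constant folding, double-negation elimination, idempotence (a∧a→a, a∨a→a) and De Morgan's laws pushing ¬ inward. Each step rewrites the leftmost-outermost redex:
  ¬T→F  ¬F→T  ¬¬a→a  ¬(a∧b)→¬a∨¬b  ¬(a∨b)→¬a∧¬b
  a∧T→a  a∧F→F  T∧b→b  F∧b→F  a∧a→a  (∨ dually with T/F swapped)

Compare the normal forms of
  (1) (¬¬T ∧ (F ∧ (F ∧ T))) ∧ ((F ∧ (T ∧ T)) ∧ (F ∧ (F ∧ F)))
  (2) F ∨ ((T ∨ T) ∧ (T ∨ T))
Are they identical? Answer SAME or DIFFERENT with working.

Answer: DIFFERENT — A ⇓ F, B ⇓ T

Derivation:
Term A:
  start: (¬¬T ∧ (F ∧ (F ∧ T))) ∧ ((F ∧ (T ∧ T)) ∧ (F ∧ (F ∧ F)))
  →1  (T ∧ (F ∧ (F ∧ T))) ∧ ((F ∧ (T ∧ T)) ∧ (F ∧ (F ∧ F)))
  →2  (F ∧ (F ∧ T)) ∧ ((F ∧ (T ∧ T)) ∧ (F ∧ (F ∧ F)))
  →3  F ∧ ((F ∧ (T ∧ T)) ∧ (F ∧ (F ∧ F)))
  →4  F

Term B:
  start: F ∨ ((T ∨ T) ∧ (T ∨ T))
  →1  (T ∨ T) ∧ (T ∨ T)
  →2  T ∨ T
  →3  T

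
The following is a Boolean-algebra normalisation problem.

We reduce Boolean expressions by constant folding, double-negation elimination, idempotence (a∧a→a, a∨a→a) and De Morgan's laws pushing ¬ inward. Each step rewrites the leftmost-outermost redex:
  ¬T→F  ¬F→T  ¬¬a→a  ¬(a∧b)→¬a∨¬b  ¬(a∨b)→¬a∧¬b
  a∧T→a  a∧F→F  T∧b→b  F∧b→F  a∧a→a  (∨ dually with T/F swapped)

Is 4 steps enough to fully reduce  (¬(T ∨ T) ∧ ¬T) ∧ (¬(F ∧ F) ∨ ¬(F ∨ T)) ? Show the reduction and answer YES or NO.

Answer: NO — after 4 steps the term is F ∧ (¬(F ∧ F) ∨ ¬(F ∨ T)), not yet normal

Working:
  start: (¬(T ∨ T) ∧ ¬T) ∧ (¬(F ∧ F) ∨ ¬(F ∨ T))
  step 1: ((¬T ∧ ¬T) ∧ ¬T) ∧ (¬(F ∧ F) ∨ ¬(F ∨ T))
  step 2: (¬T ∧ ¬T) ∧ (¬(F ∧ F) ∨ ¬(F ∨ T))
  step 3: ¬T ∧ (¬(F ∧ F) ∨ ¬(F ∨ T))
  step 4: F ∧ (¬(F ∧ F) ∨ ¬(F ∨ T))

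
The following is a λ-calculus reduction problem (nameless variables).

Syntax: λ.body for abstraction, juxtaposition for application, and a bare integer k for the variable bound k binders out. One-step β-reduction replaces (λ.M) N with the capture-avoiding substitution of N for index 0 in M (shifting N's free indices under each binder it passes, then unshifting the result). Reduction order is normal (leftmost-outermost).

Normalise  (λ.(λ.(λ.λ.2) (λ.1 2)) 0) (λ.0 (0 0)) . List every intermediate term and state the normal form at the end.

Answer: normal form = λ.λ.0 (0 0)  (in 3 steps)

Working:
  start: (λ.(λ.(λ.λ.2) (λ.1 2)) 0) (λ.0 (0 0))
  [1] (λ.(λ.λ.2) (λ.1 (λ.0 (0 0)))) (λ.0 (0 0))
  [2] (λ.λ.λ.0 (0 0)) (λ.(λ.0 (0 0)) (λ.0 (0 0)))
  [3] λ.λ.0 (0 0)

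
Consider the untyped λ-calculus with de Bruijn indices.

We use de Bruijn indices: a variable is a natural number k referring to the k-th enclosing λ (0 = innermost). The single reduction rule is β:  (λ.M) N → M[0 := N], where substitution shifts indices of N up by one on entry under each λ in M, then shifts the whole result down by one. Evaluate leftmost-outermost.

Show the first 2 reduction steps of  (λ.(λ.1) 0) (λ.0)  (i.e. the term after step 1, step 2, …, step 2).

  start: (λ.(λ.1) 0) (λ.0)
  step 1: (λ.λ.0) (λ.0)
  step 2: λ.0

Answer: after 2 steps: λ.0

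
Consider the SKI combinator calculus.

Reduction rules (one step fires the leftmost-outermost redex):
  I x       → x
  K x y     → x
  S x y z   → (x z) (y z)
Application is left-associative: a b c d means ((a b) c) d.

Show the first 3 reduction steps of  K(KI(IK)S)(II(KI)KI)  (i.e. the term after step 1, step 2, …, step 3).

Answer: after 3 steps: S

Derivation:
  start: K(KI(IK)S)(II(KI)KI)
  [1] KI(IK)S
  [2] IS
  [3] S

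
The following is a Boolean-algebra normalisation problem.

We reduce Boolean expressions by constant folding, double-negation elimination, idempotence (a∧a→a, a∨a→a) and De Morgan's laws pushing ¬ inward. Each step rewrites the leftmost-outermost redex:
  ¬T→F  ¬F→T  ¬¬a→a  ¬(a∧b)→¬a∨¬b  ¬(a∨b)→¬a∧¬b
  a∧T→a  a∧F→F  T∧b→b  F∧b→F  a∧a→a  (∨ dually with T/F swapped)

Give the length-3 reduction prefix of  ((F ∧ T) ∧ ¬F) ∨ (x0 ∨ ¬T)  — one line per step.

Answer: after 3 steps: x0 ∨ ¬T

Reduction:
  start: ((F ∧ T) ∧ ¬F) ∨ (x0 ∨ ¬T)
  [1] (F ∧ ¬F) ∨ (x0 ∨ ¬T)
  [2] F ∨ (x0 ∨ ¬T)
  [3] x0 ∨ ¬T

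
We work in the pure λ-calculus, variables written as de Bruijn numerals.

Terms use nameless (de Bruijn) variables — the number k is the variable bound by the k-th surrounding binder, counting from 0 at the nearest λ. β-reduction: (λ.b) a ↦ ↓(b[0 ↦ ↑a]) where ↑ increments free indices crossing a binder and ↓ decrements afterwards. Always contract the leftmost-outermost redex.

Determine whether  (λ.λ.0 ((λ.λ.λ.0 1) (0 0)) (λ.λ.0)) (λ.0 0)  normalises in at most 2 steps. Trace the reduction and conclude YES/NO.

  start: (λ.λ.0 ((λ.λ.λ.0 1) (0 0)) (λ.λ.0)) (λ.0 0)
  step 1: λ.0 ((λ.λ.λ.0 1) (0 0)) (λ.λ.0)
  step 2: λ.0 (λ.λ.0 1) (λ.λ.0)

Answer: YES — reaches normal form λ.0 (λ.λ.0 1) (λ.λ.0) in 2 ≤ 2 steps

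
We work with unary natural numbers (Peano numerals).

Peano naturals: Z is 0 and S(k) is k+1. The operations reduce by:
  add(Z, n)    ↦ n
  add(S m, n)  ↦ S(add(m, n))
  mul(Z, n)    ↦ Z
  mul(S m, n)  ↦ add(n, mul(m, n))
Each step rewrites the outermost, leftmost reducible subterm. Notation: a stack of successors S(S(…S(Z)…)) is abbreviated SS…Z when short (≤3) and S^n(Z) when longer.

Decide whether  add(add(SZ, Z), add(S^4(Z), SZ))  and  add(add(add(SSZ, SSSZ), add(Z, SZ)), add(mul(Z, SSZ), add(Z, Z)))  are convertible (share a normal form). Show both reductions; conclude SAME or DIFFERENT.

Term A:
  start: add(add(SZ, Z), add(S^4(Z), SZ))
  →1  add(S(add(Z, Z)), add(S^4(Z), SZ))
  →2  S(add(add(Z, Z), add(S^4(Z), SZ)))
  →3  S(add(Z, add(S^4(Z), SZ)))
  →4  S(add(S^4(Z), SZ))
  →5  S(S(add(SSSZ, SZ)))
  →6  S(S(S(add(SSZ, SZ))))
  →7  S(S(S(S(add(SZ, SZ)))))
  →8  S(S(S(S(S(add(Z, SZ))))))
  →9  S^6(Z)

Term B:
  start: add(add(add(SSZ, SSSZ), add(Z, SZ)), add(mul(Z, SSZ), add(Z, Z)))
  →1  add(add(S(add(SZ, SSSZ)), add(Z, SZ)), add(mul(Z, SSZ), add(Z, Z)))
  →2  add(S(add(add(SZ, SSSZ), add(Z, SZ))), add(mul(Z, SSZ), add(Z, Z)))
  →3  S(add(add(add(SZ, SSSZ), add(Z, SZ)), add(mul(Z, SSZ), add(Z, Z))))
  →4  S(add(add(S(add(Z, SSSZ)), add(Z, SZ)), add(mul(Z, SSZ), add(Z, Z))))
  →5  S(add(S(add(add(Z, SSSZ), add(Z, SZ))), add(mul(Z, SSZ), add(Z, Z))))
  →6  S(S(add(add(add(Z, SSSZ), add(Z, SZ)), add(mul(Z, SSZ), add(Z, Z)))))
  →7  S(S(add(add(SSSZ, add(Z, SZ)), add(mul(Z, SSZ), add(Z, Z)))))
  →8  S(S(add(S(add(SSZ, add(Z, SZ))), add(mul(Z, SSZ), add(Z, Z)))))
  →9  S(S(S(add(add(SSZ, add(Z, SZ)), add(mul(Z, SSZ), add(Z, Z))))))
  →10  S(S(S(add(S(add(SZ, add(Z, SZ))), add(mul(Z, SSZ), add(Z, Z))))))
  →11  S(S(S(S(add(add(SZ, add(Z, SZ)), add(mul(Z, SSZ), add(Z, Z)))))))
  →12  S(S(S(S(add(S(add(Z, add(Z, SZ))), add(mul(Z, SSZ), add(Z, Z)))))))
  →13  S(S(S(S(S(add(add(Z, add(Z, SZ)), add(mul(Z, SSZ), add(Z, Z))))))))
  →14  S(S(S(S(S(add(add(Z, SZ), add(mul(Z, SSZ), add(Z, Z))))))))
  →15  S(S(S(S(S(add(SZ, add(mul(Z, SSZ), add(Z, Z))))))))
  →16  S(S(S(S(S(S(add(Z, add(mul(Z, SSZ), add(Z, Z)))))))))
  →17  S(S(S(S(S(S(add(mul(Z, SSZ), add(Z, Z))))))))
  →18  S(S(S(S(S(S(add(Z, add(Z, Z))))))))
  →19  S(S(S(S(S(S(add(Z, Z)))))))
  →20  S^6(Z)

Answer: SAME — A ⇓ S^6(Z), B ⇓ S^6(Z)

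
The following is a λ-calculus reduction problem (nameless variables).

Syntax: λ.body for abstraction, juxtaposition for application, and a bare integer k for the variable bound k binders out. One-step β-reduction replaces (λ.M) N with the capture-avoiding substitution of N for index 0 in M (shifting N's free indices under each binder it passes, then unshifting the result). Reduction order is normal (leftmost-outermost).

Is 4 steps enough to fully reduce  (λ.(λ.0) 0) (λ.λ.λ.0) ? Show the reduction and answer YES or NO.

  start: (λ.(λ.0) 0) (λ.λ.λ.0)
  [1] (λ.0) (λ.λ.λ.0)
  [2] λ.λ.λ.0

Answer: YES — reaches normal form λ.λ.λ.0 in 2 ≤ 4 steps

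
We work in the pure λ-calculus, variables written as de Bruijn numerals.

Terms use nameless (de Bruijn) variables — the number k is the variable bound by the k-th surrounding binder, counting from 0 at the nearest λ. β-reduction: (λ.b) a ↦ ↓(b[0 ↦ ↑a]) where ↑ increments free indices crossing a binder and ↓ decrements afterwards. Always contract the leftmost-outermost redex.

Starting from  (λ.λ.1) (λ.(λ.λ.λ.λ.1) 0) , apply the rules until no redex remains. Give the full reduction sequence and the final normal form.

Answer: normal form = λ.λ.λ.λ.λ.1  (in 2 steps)

Working:
  start: (λ.λ.1) (λ.(λ.λ.λ.λ.1) 0)
  →1  λ.λ.(λ.λ.λ.λ.1) 0
  →2  λ.λ.λ.λ.λ.1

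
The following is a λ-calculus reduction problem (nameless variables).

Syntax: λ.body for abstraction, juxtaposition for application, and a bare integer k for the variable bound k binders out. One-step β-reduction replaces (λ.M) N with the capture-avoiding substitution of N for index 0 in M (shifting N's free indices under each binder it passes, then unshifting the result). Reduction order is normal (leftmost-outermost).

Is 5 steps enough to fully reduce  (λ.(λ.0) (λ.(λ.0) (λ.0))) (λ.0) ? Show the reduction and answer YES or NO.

Answer: YES — reaches normal form λ.λ.0 in 3 ≤ 5 steps

Reduction:
  start: (λ.(λ.0) (λ.(λ.0) (λ.0))) (λ.0)
  [1] (λ.0) (λ.(λ.0) (λ.0))
  [2] λ.(λ.0) (λ.0)
  [3] λ.λ.0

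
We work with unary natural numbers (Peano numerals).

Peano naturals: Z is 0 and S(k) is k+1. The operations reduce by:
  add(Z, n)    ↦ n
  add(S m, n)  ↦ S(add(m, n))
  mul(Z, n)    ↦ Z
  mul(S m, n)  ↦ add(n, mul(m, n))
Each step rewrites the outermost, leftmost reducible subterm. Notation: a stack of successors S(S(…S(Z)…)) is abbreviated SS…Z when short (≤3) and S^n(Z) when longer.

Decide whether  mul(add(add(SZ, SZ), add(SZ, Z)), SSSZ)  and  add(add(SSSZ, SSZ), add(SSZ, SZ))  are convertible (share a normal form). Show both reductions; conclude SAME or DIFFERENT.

Answer: DIFFERENT — A ⇓ S^9(Z), B ⇓ S^8(Z)

Reduction:
Term A:
  start: mul(add(add(SZ, SZ), add(SZ, Z)), SSSZ)
  →1  mul(add(S(add(Z, SZ)), add(SZ, Z)), SSSZ)
  →2  mul(S(add(add(Z, SZ), add(SZ, Z))), SSSZ)
  →3  add(SSSZ, mul(add(add(Z, SZ), add(SZ, Z)), SSSZ))
  →4  S(add(SSZ, mul(add(add(Z, SZ), add(SZ, Z)), SSSZ)))
  →5  S(S(add(SZ, mul(add(add(Z, SZ), add(SZ, Z)), SSSZ))))
  →6  S(S(S(add(Z, mul(add(add(Z, SZ), add(SZ, Z)), SSSZ)))))
  →7  S(S(S(mul(add(add(Z, SZ), add(SZ, Z)), SSSZ))))
  →8  S(S(S(mul(add(SZ, add(SZ, Z)), SSSZ))))
  →9  S(S(S(mul(S(add(Z, add(SZ, Z))), SSSZ))))
  →10  S(S(S(add(SSSZ, mul(add(Z, add(SZ, Z)), SSSZ)))))
  →11  S(S(S(S(add(SSZ, mul(add(Z, add(SZ, Z)), SSSZ))))))
  →12  S(S(S(S(S(add(SZ, mul(add(Z, add(SZ, Z)), SSSZ)))))))
  →13  S(S(S(S(S(S(add(Z, mul(add(Z, add(SZ, Z)), SSSZ))))))))
  →14  S(S(S(S(S(S(mul(add(Z, add(SZ, Z)), SSSZ)))))))
  →15  S(S(S(S(S(S(mul(add(SZ, Z), SSSZ)))))))
  →16  S(S(S(S(S(S(mul(S(add(Z, Z)), SSSZ)))))))
  →17  S(S(S(S(S(S(add(SSSZ, mul(add(Z, Z), SSSZ))))))))
  →18  S(S(S(S(S(S(S(add(SSZ, mul(add(Z, Z), SSSZ)))))))))
  →19  S(S(S(S(S(S(S(S(add(SZ, mul(add(Z, Z), SSSZ))))))))))
  →20  S(S(S(S(S(S(S(S(S(add(Z, mul(add(Z, Z), SSSZ)))))))))))
  →21  S(S(S(S(S(S(S(S(S(mul(add(Z, Z), SSSZ))))))))))
  →22  S(S(S(S(S(S(S(S(S(mul(Z, SSSZ))))))))))
  →23  S^9(Z)

Term B:
  start: add(add(SSSZ, SSZ), add(SSZ, SZ))
  →1  add(S(add(SSZ, SSZ)), add(SSZ, SZ))
  →2  S(add(add(SSZ, SSZ), add(SSZ, SZ)))
  →3  S(add(S(add(SZ, SSZ)), add(SSZ, SZ)))
  →4  S(S(add(add(SZ, SSZ), add(SSZ, SZ))))
  →5  S(S(add(S(add(Z, SSZ)), add(SSZ, SZ))))
  →6  S(S(S(add(add(Z, SSZ), add(SSZ, SZ)))))
  →7  S(S(S(add(SSZ, add(SSZ, SZ)))))
  →8  S(S(S(S(add(SZ, add(SSZ, SZ))))))
  →9  S(S(S(S(S(add(Z, add(SSZ, SZ)))))))
  →10  S(S(S(S(S(add(SSZ, SZ))))))
  →11  S(S(S(S(S(S(add(SZ, SZ)))))))
  →12  S(S(S(S(S(S(S(add(Z, SZ))))))))
  →13  S^8(Z)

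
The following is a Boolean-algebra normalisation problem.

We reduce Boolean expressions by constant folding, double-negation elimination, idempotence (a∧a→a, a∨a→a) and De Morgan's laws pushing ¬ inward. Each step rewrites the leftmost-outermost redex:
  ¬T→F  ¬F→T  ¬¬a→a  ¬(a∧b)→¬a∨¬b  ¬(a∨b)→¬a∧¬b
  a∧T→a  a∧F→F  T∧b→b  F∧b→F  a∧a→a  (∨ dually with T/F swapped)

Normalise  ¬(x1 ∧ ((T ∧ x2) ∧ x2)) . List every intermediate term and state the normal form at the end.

Answer: normal form = ¬x1 ∨ ¬x2  (in 6 steps)

Derivation:
  start: ¬(x1 ∧ ((T ∧ x2) ∧ x2))
  [1] ¬x1 ∨ ¬((T ∧ x2) ∧ x2)
  [2] ¬x1 ∨ (¬(T ∧ x2) ∨ ¬x2)
  [3] ¬x1 ∨ ((¬T ∨ ¬x2) ∨ ¬x2)
  [4] ¬x1 ∨ ((F ∨ ¬x2) ∨ ¬x2)
  [5] ¬x1 ∨ (¬x2 ∨ ¬x2)
  [6] ¬x1 ∨ ¬x2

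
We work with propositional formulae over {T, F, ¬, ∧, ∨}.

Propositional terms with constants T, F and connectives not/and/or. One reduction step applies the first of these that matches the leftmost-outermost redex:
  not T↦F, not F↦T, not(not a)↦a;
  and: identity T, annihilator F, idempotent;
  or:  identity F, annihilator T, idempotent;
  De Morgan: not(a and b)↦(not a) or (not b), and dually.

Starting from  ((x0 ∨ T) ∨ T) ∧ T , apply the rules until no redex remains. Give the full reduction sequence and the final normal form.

Answer: normal form = T  (in 2 steps)

Derivation:
  start: ((x0 ∨ T) ∨ T) ∧ T
  [1] (x0 ∨ T) ∨ T
  [2] T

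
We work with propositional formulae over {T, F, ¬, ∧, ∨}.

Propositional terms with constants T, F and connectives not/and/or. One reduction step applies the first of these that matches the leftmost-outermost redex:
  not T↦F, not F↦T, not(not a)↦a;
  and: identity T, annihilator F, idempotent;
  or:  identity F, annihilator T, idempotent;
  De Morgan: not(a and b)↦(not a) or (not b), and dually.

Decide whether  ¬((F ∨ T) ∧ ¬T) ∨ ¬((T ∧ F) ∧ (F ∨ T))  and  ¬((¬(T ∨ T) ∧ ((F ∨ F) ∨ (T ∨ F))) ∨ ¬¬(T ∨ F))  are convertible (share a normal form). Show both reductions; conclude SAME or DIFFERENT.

Answer: DIFFERENT — A ⇓ T, B ⇓ F

Reduction:
Term A:
  start: ¬((F ∨ T) ∧ ¬T) ∨ ¬((T ∧ F) ∧ (F ∨ T))
  step 1: (¬(F ∨ T) ∨ ¬¬T) ∨ ¬((T ∧ F) ∧ (F ∨ T))
  step 2: ((¬F ∧ ¬T) ∨ ¬¬T) ∨ ¬((T ∧ F) ∧ (F ∨ T))
  step 3: ((T ∧ ¬T) ∨ ¬¬T) ∨ ¬((T ∧ F) ∧ (F ∨ T))
  step 4: (¬T ∨ ¬¬T) ∨ ¬((T ∧ F) ∧ (F ∨ T))
  step 5: (F ∨ ¬¬T) ∨ ¬((T ∧ F) ∧ (F ∨ T))
  step 6: ¬¬T ∨ ¬((T ∧ F) ∧ (F ∨ T))
  step 7: T ∨ ¬((T ∧ F) ∧ (F ∨ T))
  step 8: T

Term B:
  start: ¬((¬(T ∨ T) ∧ ((F ∨ F) ∨ (T ∨ F))) ∨ ¬¬(T ∨ F))
  step 1: ¬(¬(T ∨ T) ∧ ((F ∨ F) ∨ (T ∨ F))) ∧ ¬¬¬(T ∨ F)
  step 2: (¬¬(T ∨ T) ∨ ¬((F ∨ F) ∨ (T ∨ F))) ∧ ¬¬¬(T ∨ F)
  step 3: ((T ∨ T) ∨ ¬((F ∨ F) ∨ (T ∨ F))) ∧ ¬¬¬(T ∨ F)
  step 4: (T ∨ ¬((F ∨ F) ∨ (T ∨ F))) ∧ ¬¬¬(T ∨ F)
  step 5: T ∧ ¬¬¬(T ∨ F)
  step 6: ¬¬¬(T ∨ F)
  step 7: ¬(T ∨ F)
  step 8: ¬T ∧ ¬F
  step 9: F ∧ ¬F
  step 10: F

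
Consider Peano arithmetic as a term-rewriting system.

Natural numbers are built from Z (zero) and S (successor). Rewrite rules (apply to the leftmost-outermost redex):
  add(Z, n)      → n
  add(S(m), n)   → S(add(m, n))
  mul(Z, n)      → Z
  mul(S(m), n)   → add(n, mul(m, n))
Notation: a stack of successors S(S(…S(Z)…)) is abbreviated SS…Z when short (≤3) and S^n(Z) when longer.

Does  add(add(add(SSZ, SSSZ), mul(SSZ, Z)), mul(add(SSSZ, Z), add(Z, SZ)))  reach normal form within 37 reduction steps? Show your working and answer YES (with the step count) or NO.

  start: add(add(add(SSZ, SSSZ), mul(SSZ, Z)), mul(add(SSSZ, Z), add(Z, SZ)))
  →1  add(add(S(add(SZ, SSSZ)), mul(SSZ, Z)), mul(add(SSSZ, Z), add(Z, SZ)))
  →2  add(S(add(add(SZ, SSSZ), mul(SSZ, Z))), mul(add(SSSZ, Z), add(Z, SZ)))
  →3  S(add(add(add(SZ, SSSZ), mul(SSZ, Z)), mul(add(SSSZ, Z), add(Z, SZ))))
  →4  S(add(add(S(add(Z, SSSZ)), mul(SSZ, Z)), mul(add(SSSZ, Z), add(Z, SZ))))
  →5  S(add(S(add(add(Z, SSSZ), mul(SSZ, Z))), mul(add(SSSZ, Z), add(Z, SZ))))
  →6  S(S(add(add(add(Z, SSSZ), mul(SSZ, Z)), mul(add(SSSZ, Z), add(Z, SZ)))))
  →7  S(S(add(add(SSSZ, mul(SSZ, Z)), mul(add(SSSZ, Z), add(Z, SZ)))))
  →8  S(S(add(S(add(SSZ, mul(SSZ, Z))), mul(add(SSSZ, Z), add(Z, SZ)))))
  →9  S(S(S(add(add(SSZ, mul(SSZ, Z)), mul(add(SSSZ, Z), add(Z, SZ))))))
  →10  S(S(S(add(S(add(SZ, mul(SSZ, Z))), mul(add(SSSZ, Z), add(Z, SZ))))))
  →11  S(S(S(S(add(add(SZ, mul(SSZ, Z)), mul(add(SSSZ, Z), add(Z, SZ)))))))
  →12  S(S(S(S(add(S(add(Z, mul(SSZ, Z))), mul(add(SSSZ, Z), add(Z, SZ)))))))
  →13  S(S(S(S(S(add(add(Z, mul(SSZ, Z)), mul(add(SSSZ, Z), add(Z, SZ))))))))
  →14  S(S(S(S(S(add(mul(SSZ, Z), mul(add(SSSZ, Z), add(Z, SZ))))))))
  →15  S(S(S(S(S(add(add(Z, mul(SZ, Z)), mul(add(SSSZ, Z), add(Z, SZ))))))))
  →16  S(S(S(S(S(add(mul(SZ, Z), mul(add(SSSZ, Z), add(Z, SZ))))))))
  →17  S(S(S(S(S(add(add(Z, mul(Z, Z)), mul(add(SSSZ, Z), add(Z, SZ))))))))
  →18  S(S(S(S(S(add(mul(Z, Z), mul(add(SSSZ, Z), add(Z, SZ))))))))
  →19  S(S(S(S(S(add(Z, mul(add(SSSZ, Z), add(Z, SZ))))))))
  →20  S(S(S(S(S(mul(add(SSSZ, Z), add(Z, SZ)))))))
  →21  S(S(S(S(S(mul(S(add(SSZ, Z)), add(Z, SZ)))))))
  →22  S(S(S(S(S(add(add(Z, SZ), mul(add(SSZ, Z), add(Z, SZ))))))))
  →23  S(S(S(S(S(add(SZ, mul(add(SSZ, Z), add(Z, SZ))))))))
  →24  S(S(S(S(S(S(add(Z, mul(add(SSZ, Z), add(Z, SZ)))))))))
  →25  S(S(S(S(S(S(mul(add(SSZ, Z), add(Z, SZ))))))))
  →26  S(S(S(S(S(S(mul(S(add(SZ, Z)), add(Z, SZ))))))))
  →27  S(S(S(S(S(S(add(add(Z, SZ), mul(add(SZ, Z), add(Z, SZ)))))))))
  →28  S(S(S(S(S(S(add(SZ, mul(add(SZ, Z), add(Z, SZ)))))))))
  →29  S(S(S(S(S(S(S(add(Z, mul(add(SZ, Z), add(Z, SZ))))))))))
  →30  S(S(S(S(S(S(S(mul(add(SZ, Z), add(Z, SZ)))))))))
  →31  S(S(S(S(S(S(S(mul(S(add(Z, Z)), add(Z, SZ)))))))))
  →32  S(S(S(S(S(S(S(add(add(Z, SZ), mul(add(Z, Z), add(Z, SZ))))))))))
  →33  S(S(S(S(S(S(S(add(SZ, mul(add(Z, Z), add(Z, SZ))))))))))
  →34  S(S(S(S(S(S(S(S(add(Z, mul(add(Z, Z), add(Z, SZ)))))))))))
  →35  S(S(S(S(S(S(S(S(mul(add(Z, Z), add(Z, SZ))))))))))
  →36  S(S(S(S(S(S(S(S(mul(Z, add(Z, SZ))))))))))
  →37  S^8(Z)

Answer: YES — reaches normal form S^8(Z) in 37 ≤ 37 steps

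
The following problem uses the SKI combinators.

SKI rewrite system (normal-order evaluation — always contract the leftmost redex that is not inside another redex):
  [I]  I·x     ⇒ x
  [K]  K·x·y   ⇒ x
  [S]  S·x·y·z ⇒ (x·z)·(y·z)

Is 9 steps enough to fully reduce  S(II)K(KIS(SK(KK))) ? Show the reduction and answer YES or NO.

  start: S(II)K(KIS(SK(KK)))
  step 1: II(KIS(SK(KK)))(K(KIS(SK(KK))))
  step 2: I(KIS(SK(KK)))(K(KIS(SK(KK))))
  step 3: KIS(SK(KK))(K(KIS(SK(KK))))
  step 4: I(SK(KK))(K(KIS(SK(KK))))
  step 5: SK(KK)(K(KIS(SK(KK))))
  step 6: K(K(KIS(SK(KK))))(KK(K(KIS(SK(KK)))))
  step 7: K(KIS(SK(KK)))
  step 8: K(I(SK(KK)))
  step 9: K(SK(KK))

Answer: YES — reaches normal form K(SK(KK)) in 9 ≤ 9 steps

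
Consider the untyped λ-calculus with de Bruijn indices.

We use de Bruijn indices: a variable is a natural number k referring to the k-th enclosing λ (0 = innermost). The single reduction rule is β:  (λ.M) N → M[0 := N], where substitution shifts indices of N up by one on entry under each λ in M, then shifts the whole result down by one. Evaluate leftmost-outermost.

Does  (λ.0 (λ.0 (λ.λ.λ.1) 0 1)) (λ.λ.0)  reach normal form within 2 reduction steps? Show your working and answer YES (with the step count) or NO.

  start: (λ.0 (λ.0 (λ.λ.λ.1) 0 1)) (λ.λ.0)
  →1  (λ.λ.0) (λ.0 (λ.λ.λ.1) 0 (λ.λ.0))
  →2  λ.0

Answer: YES — reaches normal form λ.0 in 2 ≤ 2 steps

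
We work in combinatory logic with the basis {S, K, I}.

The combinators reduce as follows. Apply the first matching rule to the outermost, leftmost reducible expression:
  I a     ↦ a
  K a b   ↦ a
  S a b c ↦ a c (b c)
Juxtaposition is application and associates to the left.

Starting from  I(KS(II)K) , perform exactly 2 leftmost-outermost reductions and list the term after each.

  start: I(KS(II)K)
  [1] KS(II)K
  [2] SK

Answer: after 2 steps: SK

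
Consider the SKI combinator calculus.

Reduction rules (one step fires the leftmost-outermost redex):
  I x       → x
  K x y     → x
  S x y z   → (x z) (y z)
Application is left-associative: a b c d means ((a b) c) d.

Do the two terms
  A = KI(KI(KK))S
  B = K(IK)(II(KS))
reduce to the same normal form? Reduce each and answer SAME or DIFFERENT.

Answer: DIFFERENT — A ⇓ S, B ⇓ K

Reduction:
Term A:
  start: KI(KI(KK))S
  [1] IS
  [2] S

Term B:
  start: K(IK)(II(KS))
  [1] IK
  [2] K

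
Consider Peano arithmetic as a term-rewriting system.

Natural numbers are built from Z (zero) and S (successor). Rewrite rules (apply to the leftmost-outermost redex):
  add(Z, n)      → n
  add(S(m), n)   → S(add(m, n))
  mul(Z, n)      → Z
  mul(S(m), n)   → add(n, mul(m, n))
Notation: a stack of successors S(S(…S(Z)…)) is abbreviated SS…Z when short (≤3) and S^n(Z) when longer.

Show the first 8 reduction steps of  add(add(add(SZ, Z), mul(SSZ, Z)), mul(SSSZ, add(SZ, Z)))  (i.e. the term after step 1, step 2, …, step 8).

  start: add(add(add(SZ, Z), mul(SSZ, Z)), mul(SSSZ, add(SZ, Z)))
  [1] add(add(S(add(Z, Z)), mul(SSZ, Z)), mul(SSSZ, add(SZ, Z)))
  [2] add(S(add(add(Z, Z), mul(SSZ, Z))), mul(SSSZ, add(SZ, Z)))
  [3] S(add(add(add(Z, Z), mul(SSZ, Z)), mul(SSSZ, add(SZ, Z))))
  [4] S(add(add(Z, mul(SSZ, Z)), mul(SSSZ, add(SZ, Z))))
  [5] S(add(mul(SSZ, Z), mul(SSSZ, add(SZ, Z))))
  [6] S(add(add(Z, mul(SZ, Z)), mul(SSSZ, add(SZ, Z))))
  [7] S(add(mul(SZ, Z), mul(SSSZ, add(SZ, Z))))
  [8] S(add(add(Z, mul(Z, Z)), mul(SSSZ, add(SZ, Z))))

Answer: after 8 steps: S(add(add(Z, mul(Z, Z)), mul(SSSZ, add(SZ, Z))))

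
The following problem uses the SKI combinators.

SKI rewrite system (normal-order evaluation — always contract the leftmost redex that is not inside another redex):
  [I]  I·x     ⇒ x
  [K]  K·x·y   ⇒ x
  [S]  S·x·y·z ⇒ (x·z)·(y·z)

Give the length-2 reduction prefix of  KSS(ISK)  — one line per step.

  start: KSS(ISK)
  step 1: S(ISK)
  step 2: S(SK)

Answer: after 2 steps: S(SK)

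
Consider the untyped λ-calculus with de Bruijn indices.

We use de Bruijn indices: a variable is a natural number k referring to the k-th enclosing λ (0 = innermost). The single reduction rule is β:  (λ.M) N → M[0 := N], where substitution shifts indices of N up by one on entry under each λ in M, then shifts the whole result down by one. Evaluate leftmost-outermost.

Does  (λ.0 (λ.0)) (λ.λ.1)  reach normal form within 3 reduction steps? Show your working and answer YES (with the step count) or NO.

  start: (λ.0 (λ.0)) (λ.λ.1)
  →1  (λ.λ.1) (λ.0)
  →2  λ.λ.0

Answer: YES — reaches normal form λ.λ.0 in 2 ≤ 3 steps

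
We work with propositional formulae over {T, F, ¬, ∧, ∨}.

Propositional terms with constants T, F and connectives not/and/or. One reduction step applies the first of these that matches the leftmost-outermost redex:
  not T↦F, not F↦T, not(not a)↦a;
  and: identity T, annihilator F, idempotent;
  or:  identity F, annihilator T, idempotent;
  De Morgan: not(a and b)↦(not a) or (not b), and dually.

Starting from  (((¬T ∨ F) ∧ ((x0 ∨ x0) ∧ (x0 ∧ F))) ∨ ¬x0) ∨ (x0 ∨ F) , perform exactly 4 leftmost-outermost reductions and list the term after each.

Answer: after 4 steps: ¬x0 ∨ (x0 ∨ F)

Working:
  start: (((¬T ∨ F) ∧ ((x0 ∨ x0) ∧ (x0 ∧ F))) ∨ ¬x0) ∨ (x0 ∨ F)
  →1  ((¬T ∧ ((x0 ∨ x0) ∧ (x0 ∧ F))) ∨ ¬x0) ∨ (x0 ∨ F)
  →2  ((F ∧ ((x0 ∨ x0) ∧ (x0 ∧ F))) ∨ ¬x0) ∨ (x0 ∨ F)
  →3  (F ∨ ¬x0) ∨ (x0 ∨ F)
  →4  ¬x0 ∨ (x0 ∨ F)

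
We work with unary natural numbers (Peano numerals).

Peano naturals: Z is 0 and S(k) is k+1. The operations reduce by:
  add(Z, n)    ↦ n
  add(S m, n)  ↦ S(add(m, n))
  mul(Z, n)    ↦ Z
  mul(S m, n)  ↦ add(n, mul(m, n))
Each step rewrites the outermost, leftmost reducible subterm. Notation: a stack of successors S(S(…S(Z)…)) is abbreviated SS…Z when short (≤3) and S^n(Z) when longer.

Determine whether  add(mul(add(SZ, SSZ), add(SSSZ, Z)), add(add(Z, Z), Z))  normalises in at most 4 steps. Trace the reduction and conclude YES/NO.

Answer: NO — after 4 steps the term is add(S(add(add(SSZ, Z), mul(add(Z, SSZ), add(SSSZ, Z)))), add(add(Z, Z), Z)), not yet normal

Working:
  start: add(mul(add(SZ, SSZ), add(SSSZ, Z)), add(add(Z, Z), Z))
  [1] add(mul(S(add(Z, SSZ)), add(SSSZ, Z)), add(add(Z, Z), Z))
  [2] add(add(add(SSSZ, Z), mul(add(Z, SSZ), add(SSSZ, Z))), add(add(Z, Z), Z))
  [3] add(add(S(add(SSZ, Z)), mul(add(Z, SSZ), add(SSSZ, Z))), add(add(Z, Z), Z))
  [4] add(S(add(add(SSZ, Z), mul(add(Z, SSZ), add(SSSZ, Z)))), add(add(Z, Z), Z))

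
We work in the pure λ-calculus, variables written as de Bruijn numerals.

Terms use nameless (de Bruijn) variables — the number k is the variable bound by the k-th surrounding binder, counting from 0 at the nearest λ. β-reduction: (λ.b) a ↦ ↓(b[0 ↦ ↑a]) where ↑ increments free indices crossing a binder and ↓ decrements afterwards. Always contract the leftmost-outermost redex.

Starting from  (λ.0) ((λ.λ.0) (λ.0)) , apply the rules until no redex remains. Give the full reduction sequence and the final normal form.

Answer: normal form = λ.0  (in 2 steps)

Derivation:
  start: (λ.0) ((λ.λ.0) (λ.0))
  →1  (λ.λ.0) (λ.0)
  →2  λ.0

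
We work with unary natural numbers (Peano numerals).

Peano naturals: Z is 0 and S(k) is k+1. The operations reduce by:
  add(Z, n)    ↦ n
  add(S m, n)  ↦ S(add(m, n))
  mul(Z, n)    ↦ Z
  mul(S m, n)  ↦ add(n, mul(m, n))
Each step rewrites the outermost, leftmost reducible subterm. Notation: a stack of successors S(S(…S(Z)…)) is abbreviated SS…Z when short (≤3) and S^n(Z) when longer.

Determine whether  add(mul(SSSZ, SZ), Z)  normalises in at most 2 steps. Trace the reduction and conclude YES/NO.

Answer: NO — after 2 steps the term is add(S(add(Z, mul(SSZ, SZ))), Z), not yet normal

Reduction:
  start: add(mul(SSSZ, SZ), Z)
  step 1: add(add(SZ, mul(SSZ, SZ)), Z)
  step 2: add(S(add(Z, mul(SSZ, SZ))), Z)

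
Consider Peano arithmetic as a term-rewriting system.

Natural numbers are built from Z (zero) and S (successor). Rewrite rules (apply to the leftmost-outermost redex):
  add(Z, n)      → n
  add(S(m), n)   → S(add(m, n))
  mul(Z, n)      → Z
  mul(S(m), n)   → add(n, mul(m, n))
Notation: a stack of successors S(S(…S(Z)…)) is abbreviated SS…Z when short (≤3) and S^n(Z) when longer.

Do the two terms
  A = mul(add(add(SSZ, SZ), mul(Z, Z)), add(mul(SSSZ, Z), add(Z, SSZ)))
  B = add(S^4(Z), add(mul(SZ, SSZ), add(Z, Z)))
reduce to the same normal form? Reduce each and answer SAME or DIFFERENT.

Answer: SAME — A ⇓ S^6(Z), B ⇓ S^6(Z)

Reduction:
Term A:
  start: mul(add(add(SSZ, SZ), mul(Z, Z)), add(mul(SSSZ, Z), add(Z, SSZ)))
  [1] mul(add(S(add(SZ, SZ)), mul(Z, Z)), add(mul(SSSZ, Z), add(Z, SSZ)))
  [2] mul(S(add(add(SZ, SZ), mul(Z, Z))), add(mul(SSSZ, Z), add(Z, SSZ)))
  [3] add(add(mul(SSSZ, Z), add(Z, SSZ)), mul(add(add(SZ, SZ), mul(Z, Z)), add(mul(SSSZ, Z), add(Z, SSZ))))
  [4] add(add(add(Z, mul(SSZ, Z)), add(Z, SSZ)), mul(add(add(SZ, SZ), mul(Z, Z)), add(mul(SSSZ, Z), add(Z, SSZ))))
  [5] add(add(mul(SSZ, Z), add(Z, SSZ)), mul(add(add(SZ, SZ), mul(Z, Z)), add(mul(SSSZ, Z), add(Z, SSZ))))
  [6] add(add(add(Z, mul(SZ, Z)), add(Z, SSZ)), mul(add(add(SZ, SZ), mul(Z, Z)), add(mul(SSSZ, Z), add(Z, SSZ))))
  [7] add(add(mul(SZ, Z), add(Z, SSZ)), mul(add(add(SZ, SZ), mul(Z, Z)), add(mul(SSSZ, Z), add(Z, SSZ))))
  [8] add(add(add(Z, mul(Z, Z)), add(Z, SSZ)), mul(add(add(SZ, SZ), mul(Z, Z)), add(mul(SSSZ, Z), add(Z, SSZ))))
  [9] add(add(mul(Z, Z), add(Z, SSZ)), mul(add(add(SZ, SZ), mul(Z, Z)), add(mul(SSSZ, Z), add(Z, SSZ))))
  [10] add(add(Z, add(Z, SSZ)), mul(add(add(SZ, SZ), mul(Z, Z)), add(mul(SSSZ, Z), add(Z, SSZ))))
  [11] add(add(Z, SSZ), mul(add(add(SZ, SZ), mul(Z, Z)), add(mul(SSSZ, Z), add(Z, SSZ))))
  [12] add(SSZ, mul(add(add(SZ, SZ), mul(Z, Z)), add(mul(SSSZ, Z), add(Z, SSZ))))
  [13] S(add(SZ, mul(add(add(SZ, SZ), mul(Z, Z)), add(mul(SSSZ, Z), add(Z, SSZ)))))
  [14] S(S(add(Z, mul(add(add(SZ, SZ), mul(Z, Z)), add(mul(SSSZ, Z), add(Z, SSZ))))))
  [15] S(S(mul(add(add(SZ, SZ), mul(Z, Z)), add(mul(SSSZ, Z), add(Z, SSZ)))))
  [16] S(S(mul(add(S(add(Z, SZ)), mul(Z, Z)), add(mul(SSSZ, Z), add(Z, SSZ)))))
  [17] S(S(mul(S(add(add(Z, SZ), mul(Z, Z))), add(mul(SSSZ, Z), add(Z, SSZ)))))
  [18] S(S(add(add(mul(SSSZ, Z), add(Z, SSZ)), mul(add(add(Z, SZ), mul(Z, Z)), add(mul(SSSZ, Z), add(Z, SSZ))))))
  [19] S(S(add(add(add(Z, mul(SSZ, Z)), add(Z, SSZ)), mul(add(add(Z, SZ), mul(Z, Z)), add(mul(SSSZ, Z), add(Z, SSZ))))))
  [20] S(S(add(add(mul(SSZ, Z), add(Z, SSZ)), mul(add(add(Z, SZ), mul(Z, Z)), add(mul(SSSZ, Z), add(Z, SSZ))))))
  [21] S(S(add(add(add(Z, mul(SZ, Z)), add(Z, SSZ)), mul(add(add(Z, SZ), mul(Z, Z)), add(mul(SSSZ, Z), add(Z, SSZ))))))
  [22] S(S(add(add(mul(SZ, Z), add(Z, SSZ)), mul(add(add(Z, SZ), mul(Z, Z)), add(mul(SSSZ, Z), add(Z, SSZ))))))
  [23] S(S(add(add(add(Z, mul(Z, Z)), add(Z, SSZ)), mul(add(add(Z, SZ), mul(Z, Z)), add(mul(SSSZ, Z), add(Z, SSZ))))))
  [24] S(S(add(add(mul(Z, Z), add(Z, SSZ)), mul(add(add(Z, SZ), mul(Z, Z)), add(mul(SSSZ, Z), add(Z, SSZ))))))
  [25] S(S(add(add(Z, add(Z, SSZ)), mul(add(add(Z, SZ), mul(Z, Z)), add(mul(SSSZ, Z), add(Z, SSZ))))))
  [26] S(S(add(add(Z, SSZ), mul(add(add(Z, SZ), mul(Z, Z)), add(mul(SSSZ, Z), add(Z, SSZ))))))
  [27] S(S(add(SSZ, mul(add(add(Z, SZ), mul(Z, Z)), add(mul(SSSZ, Z), add(Z, SSZ))))))
  [28] S(S(S(add(SZ, mul(add(add(Z, SZ), mul(Z, Z)), add(mul(SSSZ, Z), add(Z, SSZ)))))))
  [29] S(S(S(S(add(Z, mul(add(add(Z, SZ), mul(Z, Z)), add(mul(SSSZ, Z), add(Z, SSZ))))))))
  [30] S(S(S(S(mul(add(add(Z, SZ), mul(Z, Z)), add(mul(SSSZ, Z), add(Z, SSZ)))))))
  [31] S(S(S(S(mul(add(SZ, mul(Z, Z)), add(mul(SSSZ, Z), add(Z, SSZ)))))))
  [32] S(S(S(S(mul(S(add(Z, mul(Z, Z))), add(mul(SSSZ, Z), add(Z, SSZ)))))))
  [33] S(S(S(S(add(add(mul(SSSZ, Z), add(Z, SSZ)), mul(add(Z, mul(Z, Z)), add(mul(SSSZ, Z), add(Z, SSZ))))))))
  [34] S(S(S(S(add(add(add(Z, mul(SSZ, Z)), add(Z, SSZ)), mul(add(Z, mul(Z, Z)), add(mul(SSSZ, Z), add(Z, SSZ))))))))
  [35] S(S(S(S(add(add(mul(SSZ, Z), add(Z, SSZ)), mul(add(Z, mul(Z, Z)), add(mul(SSSZ, Z), add(Z, SSZ))))))))
  [36] S(S(S(S(add(add(add(Z, mul(SZ, Z)), add(Z, SSZ)), mul(add(Z, mul(Z, Z)), add(mul(SSSZ, Z), add(Z, SSZ))))))))
  [37] S(S(S(S(add(add(mul(SZ, Z), add(Z, SSZ)), mul(add(Z, mul(Z, Z)), add(mul(SSSZ, Z), add(Z, SSZ))))))))
  [38] S(S(S(S(add(add(add(Z, mul(Z, Z)), add(Z, SSZ)), mul(add(Z, mul(Z, Z)), add(mul(SSSZ, Z), add(Z, SSZ))))))))
  [39] S(S(S(S(add(add(mul(Z, Z), add(Z, SSZ)), mul(add(Z, mul(Z, Z)), add(mul(SSSZ, Z), add(Z, SSZ))))))))
  [40] S(S(S(S(add(add(Z, add(Z, SSZ)), mul(add(Z, mul(Z, Z)), add(mul(SSSZ, Z), add(Z, SSZ))))))))
  [41] S(S(S(S(add(add(Z, SSZ), mul(add(Z, mul(Z, Z)), add(mul(SSSZ, Z), add(Z, SSZ))))))))
  [42] S(S(S(S(add(SSZ, mul(add(Z, mul(Z, Z)), add(mul(SSSZ, Z), add(Z, SSZ))))))))
  [43] S(S(S(S(S(add(SZ, mul(add(Z, mul(Z, Z)), add(mul(SSSZ, Z), add(Z, SSZ)))))))))
  [44] S(S(S(S(S(S(add(Z, mul(add(Z, mul(Z, Z)), add(mul(SSSZ, Z), add(Z, SSZ))))))))))
  [45] S(S(S(S(S(S(mul(add(Z, mul(Z, Z)), add(mul(SSSZ, Z), add(Z, SSZ)))))))))
  [46] S(S(S(S(S(S(mul(mul(Z, Z), add(mul(SSSZ, Z), add(Z, SSZ)))))))))
  [47] S(S(S(S(S(S(mul(Z, add(mul(SSSZ, Z), add(Z, SSZ)))))))))
  [48] S^6(Z)

Term B:
  start: add(S^4(Z), add(mul(SZ, SSZ), add(Z, Z)))
  [1] S(add(SSSZ, add(mul(SZ, SSZ), add(Z, Z))))
  [2] S(S(add(SSZ, add(mul(SZ, SSZ), add(Z, Z)))))
  [3] S(S(S(add(SZ, add(mul(SZ, SSZ), add(Z, Z))))))
  [4] S(S(S(S(add(Z, add(mul(SZ, SSZ), add(Z, Z)))))))
  [5] S(S(S(S(add(mul(SZ, SSZ), add(Z, Z))))))
  [6] S(S(S(S(add(add(SSZ, mul(Z, SSZ)), add(Z, Z))))))
  [7] S(S(S(S(add(S(add(SZ, mul(Z, SSZ))), add(Z, Z))))))
  [8] S(S(S(S(S(add(add(SZ, mul(Z, SSZ)), add(Z, Z)))))))
  [9] S(S(S(S(S(add(S(add(Z, mul(Z, SSZ))), add(Z, Z)))))))
  [10] S(S(S(S(S(S(add(add(Z, mul(Z, SSZ)), add(Z, Z))))))))
  [11] S(S(S(S(S(S(add(mul(Z, SSZ), add(Z, Z))))))))
  [12] S(S(S(S(S(S(add(Z, add(Z, Z))))))))
  [13] S(S(S(S(S(S(add(Z, Z)))))))
  [14] S^6(Z)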